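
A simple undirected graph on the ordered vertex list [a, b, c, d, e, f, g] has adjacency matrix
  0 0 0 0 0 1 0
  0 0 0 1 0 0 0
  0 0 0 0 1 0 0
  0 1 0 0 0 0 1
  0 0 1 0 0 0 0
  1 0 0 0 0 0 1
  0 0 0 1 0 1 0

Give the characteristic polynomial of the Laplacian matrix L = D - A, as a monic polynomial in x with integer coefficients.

Each diagonal entry of L is the vertex degree and each off-diagonal entry is -1 where an edge is present, 0 otherwise; in the order [a, b, c, d, e, f, g] the diagonal is [1, 1, 1, 2, 1, 2, 2]. Computing det(xI - L) by cofactor expansion (or equivalently via sum-over-permutations) gives x^7 - 10x^6 + 37x^5 - 62x^4 + 45x^3 - 10x^2. Since p(0) = det(-L) = 0, x divides p(x). There are 2 zeros in the spectrum, matching the 2 components.

x^7 - 10x^6 + 37x^5 - 62x^4 + 45x^3 - 10x^2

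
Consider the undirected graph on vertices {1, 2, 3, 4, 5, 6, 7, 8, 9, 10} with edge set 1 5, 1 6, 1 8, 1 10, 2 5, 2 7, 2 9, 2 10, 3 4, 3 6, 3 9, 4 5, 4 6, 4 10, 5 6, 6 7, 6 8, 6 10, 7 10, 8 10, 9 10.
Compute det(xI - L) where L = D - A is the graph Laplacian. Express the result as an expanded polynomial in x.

With the vertex order [1, 2, 3, 4, 5, 6, 7, 8, 9, 10], the degrees are [4, 4, 3, 4, 4, 7, 3, 3, 3, 7], giving D = diag(4, 4, 3, 4, 4, 7, 3, 3, 3, 7) and L = D - A. L has integer entries, so p(x) = det(xI - L) has integer coefficients. Expanding the determinant yields x^10 - 42x^9 + 762x^8 - 7834x^7 + 50276x^6 - 208808x^5 + 561112x^4 - 940660x^3 + 892724x^2 - 365500x. The constant term is 0 because L is singular (the all-ones vector lies in its kernel). There is one zero in the spectrum, matching the 1 component. The largest eigenvalue, 8.5082, is at most the vertex count 10.

x^10 - 42x^9 + 762x^8 - 7834x^7 + 50276x^6 - 208808x^5 + 561112x^4 - 940660x^3 + 892724x^2 - 365500x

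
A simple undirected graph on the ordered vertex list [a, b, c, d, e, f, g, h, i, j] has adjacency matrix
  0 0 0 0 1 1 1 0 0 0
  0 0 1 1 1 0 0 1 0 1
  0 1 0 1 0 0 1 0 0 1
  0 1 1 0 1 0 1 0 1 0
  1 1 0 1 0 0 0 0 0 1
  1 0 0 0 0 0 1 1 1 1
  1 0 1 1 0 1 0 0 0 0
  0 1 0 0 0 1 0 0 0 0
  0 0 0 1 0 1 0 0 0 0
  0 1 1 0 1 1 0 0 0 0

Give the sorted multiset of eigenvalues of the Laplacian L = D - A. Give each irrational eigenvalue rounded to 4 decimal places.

Reading degrees in the order [a, b, c, d, e, f, g, h, i, j] gives [3, 5, 4, 5, 4, 5, 4, 2, 2, 4]; set D = diag(3, 5, 4, 5, 4, 5, 4, 2, 2, 4) and form L = D - A. L is symmetric positive semidefinite, so every eigenvalue is real and nonnegative.

[0, 1.7297, 1.8413, 2.3788, 3.2543, 3.9824, 5.1754, 6.2192, 6.6299, 6.7890]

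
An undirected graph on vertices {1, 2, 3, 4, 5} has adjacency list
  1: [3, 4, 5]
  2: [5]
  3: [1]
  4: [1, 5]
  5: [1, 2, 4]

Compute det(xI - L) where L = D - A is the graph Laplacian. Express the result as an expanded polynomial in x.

x^5 - 10x^4 + 33x^3 - 40x^2 + 15x

Reading degrees in the order [1, 2, 3, 4, 5] gives [3, 1, 1, 2, 3]; set D = diag(3, 1, 1, 2, 3) and form L = D - A. Computing det(xI - L) by cofactor expansion (or equivalently via sum-over-permutations) gives x^5 - 10x^4 + 33x^3 - 40x^2 + 15x. The constant term is 0 because L is singular (the all-ones vector lies in its kernel). The largest eigenvalue, 4.3028, is at most the vertex count 5. The eigenvalues sum to 10, which equals trace(L) = 2|E|.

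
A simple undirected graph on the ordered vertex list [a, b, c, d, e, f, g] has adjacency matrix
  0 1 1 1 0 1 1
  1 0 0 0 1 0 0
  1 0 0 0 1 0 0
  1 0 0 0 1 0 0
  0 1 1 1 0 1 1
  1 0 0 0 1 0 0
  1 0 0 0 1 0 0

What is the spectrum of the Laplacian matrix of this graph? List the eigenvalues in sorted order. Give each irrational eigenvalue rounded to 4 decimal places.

Reading degrees in the order [a, b, c, d, e, f, g] gives [5, 2, 2, 2, 5, 2, 2]; set D = diag(5, 2, 2, 2, 5, 2, 2) and form L = D - A. L is symmetric positive semidefinite, so every eigenvalue is real and nonnegative. The single zero eigenvalue shows the graph is connected. The eigenvalues sum to 20, which equals trace(L) = 2|E|. By the matrix-tree theorem the graph has (1/7) * product of the nonzero eigenvalues = 80 spanning trees.

[0, 2, 2, 2, 2, 5, 7]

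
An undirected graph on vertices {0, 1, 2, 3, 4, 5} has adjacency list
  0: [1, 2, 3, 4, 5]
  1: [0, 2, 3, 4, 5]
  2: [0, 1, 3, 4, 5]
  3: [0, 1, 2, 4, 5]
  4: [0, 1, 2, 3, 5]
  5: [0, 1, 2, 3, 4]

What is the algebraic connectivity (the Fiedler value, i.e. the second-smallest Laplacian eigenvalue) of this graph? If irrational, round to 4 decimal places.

6

Each diagonal entry of L is the vertex degree and each off-diagonal entry is -1 where an edge is present, 0 otherwise; in the order [0, 1, 2, 3, 4, 5] the diagonal is [5, 5, 5, 5, 5, 5]. Computing the eigenvalues of L and sorting gives [0, 6, 6, 6, 6, 6]. The Fiedler value lambda_2 = 6 is strictly positive, so the graph is connected. There is one zero in the spectrum, matching the 1 component.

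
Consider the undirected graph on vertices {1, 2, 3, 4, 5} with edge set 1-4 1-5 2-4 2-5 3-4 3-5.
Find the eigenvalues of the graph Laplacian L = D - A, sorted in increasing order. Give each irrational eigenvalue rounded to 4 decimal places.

[0, 2, 2, 3, 5]

With the vertex order [1, 2, 3, 4, 5], the degrees are [2, 2, 2, 3, 3], giving D = diag(2, 2, 2, 3, 3) and L = D - A. Since every row of L sums to 0, the all-ones vector is in the kernel and 0 is an eigenvalue. The single zero eigenvalue shows the graph is connected. The eigenvalues sum to 12, which equals trace(L) = 2|E|. There is one zero in the spectrum, matching the 1 component.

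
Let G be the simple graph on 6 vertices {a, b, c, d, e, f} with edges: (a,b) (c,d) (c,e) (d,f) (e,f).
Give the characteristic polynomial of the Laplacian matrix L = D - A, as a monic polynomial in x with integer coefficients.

With the vertex order [a, b, c, d, e, f], the degrees are [1, 1, 2, 2, 2, 2], giving D = diag(1, 1, 2, 2, 2, 2) and L = D - A. L has integer entries, so p(x) = det(xI - L) has integer coefficients. Expanding the determinant yields x^6 - 10x^5 + 36x^4 - 56x^3 + 32x^2. The coefficient of x^5 equals -trace(L) = -10, matching the sum of degrees. There are 2 zeros in the spectrum, matching the 2 components.

x^6 - 10x^5 + 36x^4 - 56x^3 + 32x^2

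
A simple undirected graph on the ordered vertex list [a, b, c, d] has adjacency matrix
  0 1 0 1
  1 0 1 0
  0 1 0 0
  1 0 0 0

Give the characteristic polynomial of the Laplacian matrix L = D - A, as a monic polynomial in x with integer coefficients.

x^4 - 6x^3 + 10x^2 - 4x

With the vertex order [a, b, c, d], the degrees are [2, 2, 1, 1], giving D = diag(2, 2, 1, 1) and L = D - A. L has integer entries, so p(x) = det(xI - L) has integer coefficients. Expanding the determinant yields x^4 - 6x^3 + 10x^2 - 4x. The constant term is 0 because L is singular (the all-ones vector lies in its kernel). The largest eigenvalue, 3.4142, is at most the vertex count 4.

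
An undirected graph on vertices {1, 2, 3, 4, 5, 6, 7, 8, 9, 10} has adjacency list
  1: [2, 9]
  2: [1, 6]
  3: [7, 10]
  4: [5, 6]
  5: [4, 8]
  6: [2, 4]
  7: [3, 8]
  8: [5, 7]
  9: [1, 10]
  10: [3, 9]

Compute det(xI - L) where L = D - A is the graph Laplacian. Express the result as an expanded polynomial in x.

Each diagonal entry of L is the vertex degree and each off-diagonal entry is -1 where an edge is present, 0 otherwise; in the order [1, 2, 3, 4, 5, 6, 7, 8, 9, 10] the diagonal is [2, 2, 2, 2, 2, 2, 2, 2, 2, 2]. L has integer entries, so p(x) = det(xI - L) has integer coefficients. Expanding the determinant yields x^10 - 20x^9 + 170x^8 - 800x^7 + 2275x^6 - 4004x^5 + 4290x^4 - 2640x^3 + 825x^2 - 100x. Since p(0) = det(-L) = 0, x divides p(x).

x^10 - 20x^9 + 170x^8 - 800x^7 + 2275x^6 - 4004x^5 + 4290x^4 - 2640x^3 + 825x^2 - 100x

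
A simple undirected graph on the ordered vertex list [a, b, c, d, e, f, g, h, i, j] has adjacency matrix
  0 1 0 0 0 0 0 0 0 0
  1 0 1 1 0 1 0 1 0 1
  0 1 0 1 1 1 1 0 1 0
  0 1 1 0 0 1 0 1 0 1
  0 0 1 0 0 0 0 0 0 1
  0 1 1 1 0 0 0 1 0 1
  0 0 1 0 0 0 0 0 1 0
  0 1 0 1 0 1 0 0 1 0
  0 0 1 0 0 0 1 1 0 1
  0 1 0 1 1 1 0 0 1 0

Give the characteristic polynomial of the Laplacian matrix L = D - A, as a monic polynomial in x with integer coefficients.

With the vertex order [a, b, c, d, e, f, g, h, i, j], the degrees are [1, 6, 6, 5, 2, 5, 2, 4, 4, 5], giving D = diag(1, 6, 6, 5, 2, 5, 2, 4, 4, 5) and L = D - A. L has integer entries, so p(x) = det(xI - L) has integer coefficients. Expanding the determinant yields x^10 - 40x^9 + 686x^8 - 6590x^7 + 38852x^6 - 144728x^5 + 337666x^4 - 471072x^3 + 352980x^2 - 106920x. Since p(0) = det(-L) = 0, x divides p(x).

x^10 - 40x^9 + 686x^8 - 6590x^7 + 38852x^6 - 144728x^5 + 337666x^4 - 471072x^3 + 352980x^2 - 106920x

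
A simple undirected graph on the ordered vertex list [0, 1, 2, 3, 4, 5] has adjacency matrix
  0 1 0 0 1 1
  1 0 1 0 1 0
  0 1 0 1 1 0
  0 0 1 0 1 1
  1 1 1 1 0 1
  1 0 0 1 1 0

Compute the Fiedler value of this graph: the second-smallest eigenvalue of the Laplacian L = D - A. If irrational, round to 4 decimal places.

Each diagonal entry of L is the vertex degree and each off-diagonal entry is -1 where an edge is present, 0 otherwise; in the order [0, 1, 2, 3, 4, 5] the diagonal is [3, 3, 3, 3, 5, 3]. Computing the eigenvalues of L and sorting gives [0, 2.3820, 2.3820, 4.6180, 4.6180, 6]. The Fiedler value lambda_2 = 2.3820 is strictly positive, so the graph is connected. There is one zero in the spectrum, matching the 1 component.

2.3820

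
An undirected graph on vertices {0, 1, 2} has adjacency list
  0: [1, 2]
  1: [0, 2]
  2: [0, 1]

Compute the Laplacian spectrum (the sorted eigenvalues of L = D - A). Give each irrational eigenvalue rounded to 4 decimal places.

[0, 3, 3]

Reading degrees in the order [0, 1, 2] gives [2, 2, 2]; set D = diag(2, 2, 2) and form L = D - A. Diagonalising L (or applying a numerical eigensolver to the 3x3 matrix) gives the spectrum above. The largest eigenvalue, 3, is at most the vertex count 3. There is one zero in the spectrum, matching the 1 component.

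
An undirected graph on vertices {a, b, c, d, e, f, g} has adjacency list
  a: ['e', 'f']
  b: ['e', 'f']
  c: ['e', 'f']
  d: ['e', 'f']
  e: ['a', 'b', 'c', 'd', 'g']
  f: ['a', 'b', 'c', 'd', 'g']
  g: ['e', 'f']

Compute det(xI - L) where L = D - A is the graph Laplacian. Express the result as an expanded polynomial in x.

Each diagonal entry of L is the vertex degree and each off-diagonal entry is -1 where an edge is present, 0 otherwise; in the order [a, b, c, d, e, f, g] the diagonal is [2, 2, 2, 2, 5, 5, 2]. L has integer entries, so p(x) = det(xI - L) has integer coefficients. Expanding the determinant yields x^7 - 20x^6 + 155x^5 - 600x^4 + 1240x^3 - 1312x^2 + 560x. Since p(0) = det(-L) = 0, x divides p(x). By the matrix-tree theorem the graph has (1/7) * product of the nonzero eigenvalues = 80 spanning trees. The largest eigenvalue, 7, is at most the vertex count 7.

x^7 - 20x^6 + 155x^5 - 600x^4 + 1240x^3 - 1312x^2 + 560x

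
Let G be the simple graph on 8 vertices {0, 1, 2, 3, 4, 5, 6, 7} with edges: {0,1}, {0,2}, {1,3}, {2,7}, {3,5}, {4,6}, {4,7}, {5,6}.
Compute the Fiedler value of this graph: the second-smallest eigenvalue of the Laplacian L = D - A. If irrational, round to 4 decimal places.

0.5858

Reading degrees in the order [0, 1, 2, 3, 4, 5, 6, 7] gives [2, 2, 2, 2, 2, 2, 2, 2]; set D = diag(2, 2, 2, 2, 2, 2, 2, 2) and form L = D - A. The sorted Laplacian eigenvalues are [0, 0.5858, 0.5858, 2, 2, 3.4142, 3.4142, 4]; the algebraic connectivity is the second entry, 0.5858. There is one zero in the spectrum, matching the 1 component. By the matrix-tree theorem the graph has (1/8) * product of the nonzero eigenvalues = 8 spanning trees.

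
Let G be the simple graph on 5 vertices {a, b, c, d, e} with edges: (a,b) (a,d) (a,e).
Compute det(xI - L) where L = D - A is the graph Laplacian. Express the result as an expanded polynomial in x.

With the vertex order [a, b, c, d, e], the degrees are [3, 1, 0, 1, 1], giving D = diag(3, 1, 0, 1, 1) and L = D - A. The eigenvalues of L are [0, 0, 1, 1, 4]; the characteristic polynomial is the product of (x - lambda_i), which multiplies out to x^5 - 6x^4 + 9x^3 - 4x^2. The constant term is 0 because L is singular (the all-ones vector lies in its kernel). There are 2 zeros in the spectrum, matching the 2 components.

x^5 - 6x^4 + 9x^3 - 4x^2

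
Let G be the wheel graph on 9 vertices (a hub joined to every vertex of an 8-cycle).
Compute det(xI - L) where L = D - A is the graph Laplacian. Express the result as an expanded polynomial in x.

x^9 - 32x^8 + 428x^7 - 3136x^6 + 13786x^5 - 37232x^4 + 60276x^3 - 53424x^2 + 19845x

The graph has 9 vertices and degree multiset [8, 3, 3, 3, 3, 3, 3, 3, 3]; D is the diagonal matrix of degrees and L = D - A. Computing det(xI - L) by cofactor expansion (or equivalently via sum-over-permutations) gives x^9 - 32x^8 + 428x^7 - 3136x^6 + 13786x^5 - 37232x^4 + 60276x^3 - 53424x^2 + 19845x. Since p(0) = det(-L) = 0, x divides p(x).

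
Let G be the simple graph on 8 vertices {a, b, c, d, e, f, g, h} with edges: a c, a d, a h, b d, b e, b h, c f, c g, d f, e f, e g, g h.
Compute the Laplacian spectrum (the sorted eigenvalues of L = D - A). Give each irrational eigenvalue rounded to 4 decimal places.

[0, 2, 2, 2, 4, 4, 4, 6]

Each diagonal entry of L is the vertex degree and each off-diagonal entry is -1 where an edge is present, 0 otherwise; in the order [a, b, c, d, e, f, g, h] the diagonal is [3, 3, 3, 3, 3, 3, 3, 3]. Diagonalising L (or applying a numerical eigensolver to the 8x8 matrix) gives the spectrum above. The single zero eigenvalue shows the graph is connected. The eigenvalues sum to 24, which equals trace(L) = 2|E|.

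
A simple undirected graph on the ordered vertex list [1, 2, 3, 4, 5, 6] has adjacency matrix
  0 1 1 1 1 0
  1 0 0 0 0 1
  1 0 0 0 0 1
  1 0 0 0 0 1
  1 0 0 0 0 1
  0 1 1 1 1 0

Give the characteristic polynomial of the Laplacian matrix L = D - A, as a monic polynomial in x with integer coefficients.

Reading degrees in the order [1, 2, 3, 4, 5, 6] gives [4, 2, 2, 2, 2, 4]; set D = diag(4, 2, 2, 2, 2, 4) and form L = D - A. The eigenvalues of L are [0, 2, 2, 2, 4, 6]; the characteristic polynomial is the product of (x - lambda_i), which multiplies out to x^6 - 16x^5 + 96x^4 - 272x^3 + 368x^2 - 192x. Since p(0) = det(-L) = 0, x divides p(x). There is one zero in the spectrum, matching the 1 component.

x^6 - 16x^5 + 96x^4 - 272x^3 + 368x^2 - 192x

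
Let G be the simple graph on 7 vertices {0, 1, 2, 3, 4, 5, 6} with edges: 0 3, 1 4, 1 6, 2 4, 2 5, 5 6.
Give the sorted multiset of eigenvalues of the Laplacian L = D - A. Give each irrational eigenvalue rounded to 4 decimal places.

Each diagonal entry of L is the vertex degree and each off-diagonal entry is -1 where an edge is present, 0 otherwise; in the order [0, 1, 2, 3, 4, 5, 6] the diagonal is [1, 2, 2, 1, 2, 2, 2]. The multiplicity of 0 as a Laplacian eigenvalue equals the number of connected components. The 2 zero eigenvalues correspond to the 2 connected components. The largest eigenvalue, 3.6180, is at most the vertex count 7.

[0, 0, 1.3820, 1.3820, 2, 3.6180, 3.6180]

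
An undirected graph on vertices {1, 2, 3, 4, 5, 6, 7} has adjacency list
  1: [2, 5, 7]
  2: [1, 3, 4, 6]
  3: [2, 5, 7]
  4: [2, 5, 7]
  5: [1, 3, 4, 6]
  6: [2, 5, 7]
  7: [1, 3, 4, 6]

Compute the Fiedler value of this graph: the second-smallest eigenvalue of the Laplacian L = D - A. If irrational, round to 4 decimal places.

Reading degrees in the order [1, 2, 3, 4, 5, 6, 7] gives [3, 4, 3, 3, 4, 3, 4]; set D = diag(3, 4, 3, 3, 4, 3, 4) and form L = D - A. The sorted Laplacian eigenvalues are [0, 3, 3, 3, 4, 4, 7]; the algebraic connectivity is the second entry, 3.

3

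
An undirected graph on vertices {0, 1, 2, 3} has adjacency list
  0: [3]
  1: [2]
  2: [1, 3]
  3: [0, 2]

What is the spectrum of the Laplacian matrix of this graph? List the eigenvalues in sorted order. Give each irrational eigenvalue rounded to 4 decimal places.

With the vertex order [0, 1, 2, 3], the degrees are [1, 1, 2, 2], giving D = diag(1, 1, 2, 2) and L = D - A. L is symmetric positive semidefinite, so every eigenvalue is real and nonnegative. The single zero eigenvalue shows the graph is connected. By the matrix-tree theorem the graph has (1/4) * product of the nonzero eigenvalues = 1 spanning tree. The eigenvalues sum to 6, which equals trace(L) = 2|E|.

[0, 0.5858, 2, 3.4142]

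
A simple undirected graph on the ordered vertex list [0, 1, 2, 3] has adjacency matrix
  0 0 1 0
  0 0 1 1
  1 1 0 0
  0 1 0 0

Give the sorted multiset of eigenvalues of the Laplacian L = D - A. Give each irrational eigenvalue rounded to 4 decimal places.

With the vertex order [0, 1, 2, 3], the degrees are [1, 2, 2, 1], giving D = diag(1, 2, 2, 1) and L = D - A. The multiplicity of 0 as a Laplacian eigenvalue equals the number of connected components. The single zero eigenvalue shows the graph is connected. The eigenvalues sum to 6, which equals trace(L) = 2|E|. The largest eigenvalue, 3.4142, is at most the vertex count 4.

[0, 0.5858, 2, 3.4142]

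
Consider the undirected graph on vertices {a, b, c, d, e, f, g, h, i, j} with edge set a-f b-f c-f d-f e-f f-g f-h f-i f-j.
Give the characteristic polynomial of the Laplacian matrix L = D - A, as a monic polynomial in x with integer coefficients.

x^10 - 18x^9 + 108x^8 - 336x^7 + 630x^6 - 756x^5 + 588x^4 - 288x^3 + 81x^2 - 10x

Reading degrees in the order [a, b, c, d, e, f, g, h, i, j] gives [1, 1, 1, 1, 1, 9, 1, 1, 1, 1]; set D = diag(1, 1, 1, 1, 1, 9, 1, 1, 1, 1) and form L = D - A. Computing det(xI - L) by cofactor expansion (or equivalently via sum-over-permutations) gives x^10 - 18x^9 + 108x^8 - 336x^7 + 630x^6 - 756x^5 + 588x^4 - 288x^3 + 81x^2 - 10x. The constant term is 0 because L is singular (the all-ones vector lies in its kernel).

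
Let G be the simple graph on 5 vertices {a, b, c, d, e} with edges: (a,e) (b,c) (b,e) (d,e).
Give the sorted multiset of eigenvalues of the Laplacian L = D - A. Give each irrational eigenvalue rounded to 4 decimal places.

[0, 0.5188, 1, 2.3111, 4.1701]

Reading degrees in the order [a, b, c, d, e] gives [1, 2, 1, 1, 3]; set D = diag(1, 2, 1, 1, 3) and form L = D - A. Diagonalising L (or applying a numerical eigensolver to the 5x5 matrix) gives the spectrum above. The single zero eigenvalue shows the graph is connected. The eigenvalues sum to 8, which equals trace(L) = 2|E|. By the matrix-tree theorem the graph has (1/5) * product of the nonzero eigenvalues = 1 spanning tree.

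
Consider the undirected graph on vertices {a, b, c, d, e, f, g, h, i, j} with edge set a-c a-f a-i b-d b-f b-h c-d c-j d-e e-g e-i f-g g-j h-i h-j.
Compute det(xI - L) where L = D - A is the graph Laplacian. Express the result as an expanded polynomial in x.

Each diagonal entry of L is the vertex degree and each off-diagonal entry is -1 where an edge is present, 0 otherwise; in the order [a, b, c, d, e, f, g, h, i, j] the diagonal is [3, 3, 3, 3, 3, 3, 3, 3, 3, 3]. Computing det(xI - L) by cofactor expansion (or equivalently via sum-over-permutations) gives x^10 - 30x^9 + 390x^8 - 2880x^7 + 13305x^6 - 39882x^5 + 77640x^4 - 94800x^3 + 66000x^2 - 20000x. The coefficient of x^9 equals -trace(L) = -30, matching the sum of degrees. There is one zero in the spectrum, matching the 1 component.

x^10 - 30x^9 + 390x^8 - 2880x^7 + 13305x^6 - 39882x^5 + 77640x^4 - 94800x^3 + 66000x^2 - 20000x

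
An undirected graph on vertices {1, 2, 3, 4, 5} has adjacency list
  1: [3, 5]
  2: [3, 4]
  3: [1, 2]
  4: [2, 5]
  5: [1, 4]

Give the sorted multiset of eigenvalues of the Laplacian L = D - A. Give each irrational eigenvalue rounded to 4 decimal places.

[0, 1.3820, 1.3820, 3.6180, 3.6180]

Each diagonal entry of L is the vertex degree and each off-diagonal entry is -1 where an edge is present, 0 otherwise; in the order [1, 2, 3, 4, 5] the diagonal is [2, 2, 2, 2, 2]. L is symmetric positive semidefinite, so every eigenvalue is real and nonnegative. The single zero eigenvalue shows the graph is connected. The eigenvalues sum to 10, which equals trace(L) = 2|E|.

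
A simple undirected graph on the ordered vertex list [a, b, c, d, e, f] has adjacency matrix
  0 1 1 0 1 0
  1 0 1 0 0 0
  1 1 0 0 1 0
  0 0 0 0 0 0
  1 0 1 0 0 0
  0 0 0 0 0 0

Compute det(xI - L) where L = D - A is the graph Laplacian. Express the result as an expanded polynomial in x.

With the vertex order [a, b, c, d, e, f], the degrees are [3, 2, 3, 0, 2, 0], giving D = diag(3, 2, 3, 0, 2, 0) and L = D - A. The eigenvalues of L are [0, 0, 0, 2, 4, 4]; the characteristic polynomial is the product of (x - lambda_i), which multiplies out to x^6 - 10x^5 + 32x^4 - 32x^3. The coefficient of x^5 equals -trace(L) = -10, matching the sum of degrees.

x^6 - 10x^5 + 32x^4 - 32x^3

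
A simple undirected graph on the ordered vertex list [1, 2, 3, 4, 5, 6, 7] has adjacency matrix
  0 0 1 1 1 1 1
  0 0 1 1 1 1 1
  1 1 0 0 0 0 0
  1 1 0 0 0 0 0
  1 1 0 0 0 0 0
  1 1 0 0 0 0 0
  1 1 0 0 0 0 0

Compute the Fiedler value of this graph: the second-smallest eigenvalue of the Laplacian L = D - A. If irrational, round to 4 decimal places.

2

With the vertex order [1, 2, 3, 4, 5, 6, 7], the degrees are [5, 5, 2, 2, 2, 2, 2], giving D = diag(5, 5, 2, 2, 2, 2, 2) and L = D - A. The sorted Laplacian eigenvalues are [0, 2, 2, 2, 2, 5, 7]; the algebraic connectivity is the second entry, 2. There is one zero in the spectrum, matching the 1 component.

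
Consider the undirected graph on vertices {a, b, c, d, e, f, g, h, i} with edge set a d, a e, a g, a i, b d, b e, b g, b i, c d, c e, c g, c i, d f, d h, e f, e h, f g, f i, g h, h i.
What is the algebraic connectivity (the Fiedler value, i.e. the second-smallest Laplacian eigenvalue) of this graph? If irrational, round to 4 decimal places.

With the vertex order [a, b, c, d, e, f, g, h, i], the degrees are [4, 4, 4, 5, 5, 4, 5, 4, 5], giving D = diag(4, 4, 4, 5, 5, 4, 5, 4, 5) and L = D - A. The smallest Laplacian eigenvalue is always 0. The next one, lambda_2 = 4, measures how hard the graph is to disconnect: larger values mean better connectivity. The largest eigenvalue, 9, is at most the vertex count 9.

4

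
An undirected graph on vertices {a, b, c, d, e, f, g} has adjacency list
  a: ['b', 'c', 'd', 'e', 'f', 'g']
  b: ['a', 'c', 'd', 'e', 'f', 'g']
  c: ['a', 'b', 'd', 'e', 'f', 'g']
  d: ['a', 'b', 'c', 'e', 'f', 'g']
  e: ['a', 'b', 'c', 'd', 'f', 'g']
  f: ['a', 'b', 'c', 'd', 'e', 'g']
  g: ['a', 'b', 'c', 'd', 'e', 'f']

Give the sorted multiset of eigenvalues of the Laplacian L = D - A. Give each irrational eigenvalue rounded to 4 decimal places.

[0, 7, 7, 7, 7, 7, 7]

With the vertex order [a, b, c, d, e, f, g], the degrees are [6, 6, 6, 6, 6, 6, 6], giving D = diag(6, 6, 6, 6, 6, 6, 6) and L = D - A. L is symmetric positive semidefinite, so every eigenvalue is real and nonnegative. By the matrix-tree theorem the graph has (1/7) * product of the nonzero eigenvalues = 16807 spanning trees. The largest eigenvalue, 7, is at most the vertex count 7.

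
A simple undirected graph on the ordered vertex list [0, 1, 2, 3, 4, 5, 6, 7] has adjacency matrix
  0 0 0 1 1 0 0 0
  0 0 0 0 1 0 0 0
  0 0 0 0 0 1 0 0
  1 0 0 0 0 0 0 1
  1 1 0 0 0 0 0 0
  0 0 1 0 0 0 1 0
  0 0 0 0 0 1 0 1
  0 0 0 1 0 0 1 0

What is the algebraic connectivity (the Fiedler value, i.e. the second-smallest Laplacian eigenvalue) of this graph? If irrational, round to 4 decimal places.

0.1522

Each diagonal entry of L is the vertex degree and each off-diagonal entry is -1 where an edge is present, 0 otherwise; in the order [0, 1, 2, 3, 4, 5, 6, 7] the diagonal is [2, 1, 1, 2, 2, 2, 2, 2]. The sorted Laplacian eigenvalues are [0, 0.1522, 0.5858, 1.2346, 2, 2.7654, 3.4142, 3.8478]; the algebraic connectivity is the second entry, 0.1522. There is one zero in the spectrum, matching the 1 component.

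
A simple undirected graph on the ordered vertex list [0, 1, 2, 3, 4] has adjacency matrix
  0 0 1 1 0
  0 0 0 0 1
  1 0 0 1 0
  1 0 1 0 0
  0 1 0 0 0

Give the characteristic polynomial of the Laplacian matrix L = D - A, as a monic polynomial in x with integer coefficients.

Each diagonal entry of L is the vertex degree and each off-diagonal entry is -1 where an edge is present, 0 otherwise; in the order [0, 1, 2, 3, 4] the diagonal is [2, 1, 2, 2, 1]. L has integer entries, so p(x) = det(xI - L) has integer coefficients. Expanding the determinant yields x^5 - 8x^4 + 21x^3 - 18x^2. Since p(0) = det(-L) = 0, x divides p(x). The eigenvalues sum to 8, which equals trace(L) = 2|E|.

x^5 - 8x^4 + 21x^3 - 18x^2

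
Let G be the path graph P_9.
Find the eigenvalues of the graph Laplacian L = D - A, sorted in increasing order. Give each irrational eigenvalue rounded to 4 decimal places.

[0, 0.1206, 0.4679, 1, 1.6527, 2.3473, 3, 3.5321, 3.8794]

The graph has 9 vertices and degree multiset [2, 2, 2, 2, 2, 2, 2, 1, 1]; D is the diagonal matrix of degrees and L = D - A. Since every row of L sums to 0, the all-ones vector is in the kernel and 0 is an eigenvalue. The single zero eigenvalue shows the graph is connected.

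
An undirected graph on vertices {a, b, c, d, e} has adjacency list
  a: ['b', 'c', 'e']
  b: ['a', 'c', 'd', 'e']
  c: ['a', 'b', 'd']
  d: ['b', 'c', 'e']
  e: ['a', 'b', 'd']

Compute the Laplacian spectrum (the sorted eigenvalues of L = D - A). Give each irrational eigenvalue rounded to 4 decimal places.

With the vertex order [a, b, c, d, e], the degrees are [3, 4, 3, 3, 3], giving D = diag(3, 4, 3, 3, 3) and L = D - A. The multiplicity of 0 as a Laplacian eigenvalue equals the number of connected components. The single zero eigenvalue shows the graph is connected. There is one zero in the spectrum, matching the 1 component.

[0, 3, 3, 5, 5]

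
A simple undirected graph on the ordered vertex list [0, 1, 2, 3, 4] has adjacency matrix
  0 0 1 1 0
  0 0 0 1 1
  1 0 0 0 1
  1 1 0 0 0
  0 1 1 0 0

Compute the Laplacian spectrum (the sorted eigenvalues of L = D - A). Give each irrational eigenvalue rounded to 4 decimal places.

Each diagonal entry of L is the vertex degree and each off-diagonal entry is -1 where an edge is present, 0 otherwise; in the order [0, 1, 2, 3, 4] the diagonal is [2, 2, 2, 2, 2]. The multiplicity of 0 as a Laplacian eigenvalue equals the number of connected components. The eigenvalues sum to 10, which equals trace(L) = 2|E|. The largest eigenvalue, 3.6180, is at most the vertex count 5.

[0, 1.3820, 1.3820, 3.6180, 3.6180]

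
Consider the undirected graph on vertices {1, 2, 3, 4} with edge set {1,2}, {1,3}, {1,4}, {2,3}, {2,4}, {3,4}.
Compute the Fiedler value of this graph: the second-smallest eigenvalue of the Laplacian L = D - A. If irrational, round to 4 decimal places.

4

Reading degrees in the order [1, 2, 3, 4] gives [3, 3, 3, 3]; set D = diag(3, 3, 3, 3) and form L = D - A. The sorted Laplacian eigenvalues are [0, 4, 4, 4]; the algebraic connectivity is the second entry, 4. There is one zero in the spectrum, matching the 1 component.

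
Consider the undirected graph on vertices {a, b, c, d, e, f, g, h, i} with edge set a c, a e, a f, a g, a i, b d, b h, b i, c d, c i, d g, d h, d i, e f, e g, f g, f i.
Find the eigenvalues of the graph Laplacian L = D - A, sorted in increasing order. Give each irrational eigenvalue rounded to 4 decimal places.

[0, 1.0213, 2.3046, 3.3949, 4.2552, 4.3922, 5.6834, 5.9308, 7.0177]

With the vertex order [a, b, c, d, e, f, g, h, i], the degrees are [5, 3, 3, 5, 3, 4, 4, 2, 5], giving D = diag(5, 3, 3, 5, 3, 4, 4, 2, 5) and L = D - A. Since every row of L sums to 0, the all-ones vector is in the kernel and 0 is an eigenvalue. The single zero eigenvalue shows the graph is connected. There is one zero in the spectrum, matching the 1 component.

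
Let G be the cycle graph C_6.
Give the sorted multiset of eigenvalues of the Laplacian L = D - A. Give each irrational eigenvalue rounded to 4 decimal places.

The graph has 6 vertices and degree multiset [2, 2, 2, 2, 2, 2]; D is the diagonal matrix of degrees and L = D - A. The multiplicity of 0 as a Laplacian eigenvalue equals the number of connected components. The single zero eigenvalue shows the graph is connected. There is one zero in the spectrum, matching the 1 component.

[0, 1, 1, 3, 3, 4]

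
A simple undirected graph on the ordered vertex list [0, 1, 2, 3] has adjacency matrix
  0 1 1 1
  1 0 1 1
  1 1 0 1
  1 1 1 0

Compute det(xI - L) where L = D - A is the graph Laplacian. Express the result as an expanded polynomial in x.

x^4 - 12x^3 + 48x^2 - 64x

Reading degrees in the order [0, 1, 2, 3] gives [3, 3, 3, 3]; set D = diag(3, 3, 3, 3) and form L = D - A. Computing det(xI - L) by cofactor expansion (or equivalently via sum-over-permutations) gives x^4 - 12x^3 + 48x^2 - 64x. Since p(0) = det(-L) = 0, x divides p(x).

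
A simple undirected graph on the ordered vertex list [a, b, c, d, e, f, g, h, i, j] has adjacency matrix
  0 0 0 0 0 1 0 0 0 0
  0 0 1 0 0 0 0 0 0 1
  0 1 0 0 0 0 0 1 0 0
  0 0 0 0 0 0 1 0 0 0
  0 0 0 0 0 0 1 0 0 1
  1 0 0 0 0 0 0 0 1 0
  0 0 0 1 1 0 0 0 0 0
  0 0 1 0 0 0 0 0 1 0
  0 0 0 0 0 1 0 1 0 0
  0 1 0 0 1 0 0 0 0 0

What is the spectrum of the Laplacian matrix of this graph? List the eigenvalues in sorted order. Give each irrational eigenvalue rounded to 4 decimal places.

[0, 0.0979, 0.3820, 0.8244, 1.3820, 2, 2.6180, 3.1756, 3.6180, 3.9021]

Reading degrees in the order [a, b, c, d, e, f, g, h, i, j] gives [1, 2, 2, 1, 2, 2, 2, 2, 2, 2]; set D = diag(1, 2, 2, 1, 2, 2, 2, 2, 2, 2) and form L = D - A. Diagonalising L (or applying a numerical eigensolver to the 10x10 matrix) gives the spectrum above. The eigenvalues sum to 18, which equals trace(L) = 2|E|.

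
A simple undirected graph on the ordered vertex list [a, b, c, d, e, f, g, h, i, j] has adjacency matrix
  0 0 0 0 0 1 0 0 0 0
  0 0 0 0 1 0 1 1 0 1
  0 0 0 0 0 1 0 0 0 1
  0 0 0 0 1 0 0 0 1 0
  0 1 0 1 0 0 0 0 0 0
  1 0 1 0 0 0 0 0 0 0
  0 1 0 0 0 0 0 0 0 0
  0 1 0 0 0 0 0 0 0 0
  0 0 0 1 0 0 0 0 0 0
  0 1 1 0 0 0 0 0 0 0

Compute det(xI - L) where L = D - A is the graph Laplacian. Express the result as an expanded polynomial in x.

Reading degrees in the order [a, b, c, d, e, f, g, h, i, j] gives [1, 4, 2, 2, 2, 2, 1, 1, 1, 2]; set D = diag(1, 4, 2, 2, 2, 2, 1, 1, 1, 2) and form L = D - A. L has integer entries, so p(x) = det(xI - L) has integer coefficients. Expanding the determinant yields x^10 - 18x^9 + 133x^8 - 526x^7 + 1216x^6 - 1684x^5 + 1374x^4 - 620x^3 + 134x^2 - 10x. The coefficient of x^9 equals -trace(L) = -18, matching the sum of degrees. The eigenvalues sum to 18, which equals trace(L) = 2|E|. The largest eigenvalue, 5.1830, is at most the vertex count 10.

x^10 - 18x^9 + 133x^8 - 526x^7 + 1216x^6 - 1684x^5 + 1374x^4 - 620x^3 + 134x^2 - 10x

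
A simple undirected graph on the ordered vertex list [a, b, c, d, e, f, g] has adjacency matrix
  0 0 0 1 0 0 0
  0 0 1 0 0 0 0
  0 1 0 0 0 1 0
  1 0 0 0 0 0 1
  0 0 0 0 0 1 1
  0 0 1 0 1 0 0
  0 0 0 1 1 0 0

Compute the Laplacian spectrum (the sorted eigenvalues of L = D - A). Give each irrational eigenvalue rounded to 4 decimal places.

[0, 0.1981, 0.7530, 1.5550, 2.4450, 3.2470, 3.8019]

Reading degrees in the order [a, b, c, d, e, f, g] gives [1, 1, 2, 2, 2, 2, 2]; set D = diag(1, 1, 2, 2, 2, 2, 2) and form L = D - A. The multiplicity of 0 as a Laplacian eigenvalue equals the number of connected components. The single zero eigenvalue shows the graph is connected. By the matrix-tree theorem the graph has (1/7) * product of the nonzero eigenvalues = 1 spanning tree.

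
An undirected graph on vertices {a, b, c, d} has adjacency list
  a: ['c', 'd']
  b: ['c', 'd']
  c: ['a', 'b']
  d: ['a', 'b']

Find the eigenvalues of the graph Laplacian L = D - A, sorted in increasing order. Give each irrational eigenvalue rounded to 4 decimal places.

[0, 2, 2, 4]

With the vertex order [a, b, c, d], the degrees are [2, 2, 2, 2], giving D = diag(2, 2, 2, 2) and L = D - A. Since every row of L sums to 0, the all-ones vector is in the kernel and 0 is an eigenvalue. By the matrix-tree theorem the graph has (1/4) * product of the nonzero eigenvalues = 4 spanning trees. The eigenvalues sum to 8, which equals trace(L) = 2|E|.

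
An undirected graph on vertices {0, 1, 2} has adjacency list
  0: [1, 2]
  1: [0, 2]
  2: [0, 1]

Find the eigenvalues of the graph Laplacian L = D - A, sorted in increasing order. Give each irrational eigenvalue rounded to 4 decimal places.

[0, 3, 3]

Reading degrees in the order [0, 1, 2] gives [2, 2, 2]; set D = diag(2, 2, 2) and form L = D - A. Diagonalising L (or applying a numerical eigensolver to the 3x3 matrix) gives the spectrum above. The largest eigenvalue, 3, is at most the vertex count 3.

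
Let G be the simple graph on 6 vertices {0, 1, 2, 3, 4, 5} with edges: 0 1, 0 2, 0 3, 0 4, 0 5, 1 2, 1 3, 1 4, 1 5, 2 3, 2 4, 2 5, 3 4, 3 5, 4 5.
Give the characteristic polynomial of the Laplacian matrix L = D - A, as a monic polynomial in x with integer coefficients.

x^6 - 30x^5 + 360x^4 - 2160x^3 + 6480x^2 - 7776x

Each diagonal entry of L is the vertex degree and each off-diagonal entry is -1 where an edge is present, 0 otherwise; in the order [0, 1, 2, 3, 4, 5] the diagonal is [5, 5, 5, 5, 5, 5]. The eigenvalues of L are [0, 6, 6, 6, 6, 6]; the characteristic polynomial is the product of (x - lambda_i), which multiplies out to x^6 - 30x^5 + 360x^4 - 2160x^3 + 6480x^2 - 7776x. Since p(0) = det(-L) = 0, x divides p(x). The eigenvalues sum to 30, which equals trace(L) = 2|E|.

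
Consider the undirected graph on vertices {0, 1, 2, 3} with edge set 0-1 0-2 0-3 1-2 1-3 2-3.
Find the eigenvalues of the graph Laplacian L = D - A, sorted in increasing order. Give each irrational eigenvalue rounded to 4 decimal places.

[0, 4, 4, 4]

Reading degrees in the order [0, 1, 2, 3] gives [3, 3, 3, 3]; set D = diag(3, 3, 3, 3) and form L = D - A. L is symmetric positive semidefinite, so every eigenvalue is real and nonnegative. The single zero eigenvalue shows the graph is connected. The eigenvalues sum to 12, which equals trace(L) = 2|E|.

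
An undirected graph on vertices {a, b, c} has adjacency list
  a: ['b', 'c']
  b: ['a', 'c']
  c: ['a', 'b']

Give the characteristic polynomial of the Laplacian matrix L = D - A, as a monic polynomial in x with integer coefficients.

With the vertex order [a, b, c], the degrees are [2, 2, 2], giving D = diag(2, 2, 2) and L = D - A. The eigenvalues of L are [0, 3, 3]; the characteristic polynomial is the product of (x - lambda_i), which multiplies out to x^3 - 6x^2 + 9x. The coefficient of x^2 equals -trace(L) = -6, matching the sum of degrees. By the matrix-tree theorem the graph has (1/3) * product of the nonzero eigenvalues = 3 spanning trees. The largest eigenvalue, 3, is at most the vertex count 3.

x^3 - 6x^2 + 9x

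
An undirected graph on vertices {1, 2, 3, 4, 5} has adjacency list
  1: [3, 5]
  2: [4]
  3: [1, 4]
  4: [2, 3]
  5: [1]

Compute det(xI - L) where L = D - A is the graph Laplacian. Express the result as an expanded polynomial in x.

With the vertex order [1, 2, 3, 4, 5], the degrees are [2, 1, 2, 2, 1], giving D = diag(2, 1, 2, 2, 1) and L = D - A. Computing det(xI - L) by cofactor expansion (or equivalently via sum-over-permutations) gives x^5 - 8x^4 + 21x^3 - 20x^2 + 5x. Since p(0) = det(-L) = 0, x divides p(x).

x^5 - 8x^4 + 21x^3 - 20x^2 + 5x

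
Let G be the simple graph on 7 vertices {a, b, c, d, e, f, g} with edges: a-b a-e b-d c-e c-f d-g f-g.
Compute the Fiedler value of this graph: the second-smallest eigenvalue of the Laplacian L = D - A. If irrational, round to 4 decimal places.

0.7530

Each diagonal entry of L is the vertex degree and each off-diagonal entry is -1 where an edge is present, 0 otherwise; in the order [a, b, c, d, e, f, g] the diagonal is [2, 2, 2, 2, 2, 2, 2]. The smallest Laplacian eigenvalue is always 0. The next one, lambda_2 = 0.7530, measures how hard the graph is to disconnect: larger values mean better connectivity. The eigenvalues sum to 14, which equals trace(L) = 2|E|.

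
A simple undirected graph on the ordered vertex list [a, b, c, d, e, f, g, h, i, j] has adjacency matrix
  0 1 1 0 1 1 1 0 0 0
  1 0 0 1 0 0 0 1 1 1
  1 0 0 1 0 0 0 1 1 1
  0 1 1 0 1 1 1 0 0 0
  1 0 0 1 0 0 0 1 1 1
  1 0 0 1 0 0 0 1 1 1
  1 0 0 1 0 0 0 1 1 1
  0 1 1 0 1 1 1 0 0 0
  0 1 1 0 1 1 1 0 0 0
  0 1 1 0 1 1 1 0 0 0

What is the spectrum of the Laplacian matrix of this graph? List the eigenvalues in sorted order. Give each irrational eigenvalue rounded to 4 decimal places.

[0, 5, 5, 5, 5, 5, 5, 5, 5, 10]

Each diagonal entry of L is the vertex degree and each off-diagonal entry is -1 where an edge is present, 0 otherwise; in the order [a, b, c, d, e, f, g, h, i, j] the diagonal is [5, 5, 5, 5, 5, 5, 5, 5, 5, 5]. L is symmetric positive semidefinite, so every eigenvalue is real and nonnegative. The single zero eigenvalue shows the graph is connected. The largest eigenvalue, 10, is at most the vertex count 10.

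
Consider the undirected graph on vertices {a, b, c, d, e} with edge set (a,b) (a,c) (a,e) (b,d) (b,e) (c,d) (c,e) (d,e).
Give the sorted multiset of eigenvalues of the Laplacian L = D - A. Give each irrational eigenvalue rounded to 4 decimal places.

Each diagonal entry of L is the vertex degree and each off-diagonal entry is -1 where an edge is present, 0 otherwise; in the order [a, b, c, d, e] the diagonal is [3, 3, 3, 3, 4]. Since every row of L sums to 0, the all-ones vector is in the kernel and 0 is an eigenvalue. The largest eigenvalue, 5, is at most the vertex count 5.

[0, 3, 3, 5, 5]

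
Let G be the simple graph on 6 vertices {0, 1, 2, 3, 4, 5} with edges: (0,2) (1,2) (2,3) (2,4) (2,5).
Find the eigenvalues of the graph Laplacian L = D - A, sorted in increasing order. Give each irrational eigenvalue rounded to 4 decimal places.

[0, 1, 1, 1, 1, 6]

Reading degrees in the order [0, 1, 2, 3, 4, 5] gives [1, 1, 5, 1, 1, 1]; set D = diag(1, 1, 5, 1, 1, 1) and form L = D - A. L is symmetric positive semidefinite, so every eigenvalue is real and nonnegative. By the matrix-tree theorem the graph has (1/6) * product of the nonzero eigenvalues = 1 spanning tree. The eigenvalues sum to 10, which equals trace(L) = 2|E|.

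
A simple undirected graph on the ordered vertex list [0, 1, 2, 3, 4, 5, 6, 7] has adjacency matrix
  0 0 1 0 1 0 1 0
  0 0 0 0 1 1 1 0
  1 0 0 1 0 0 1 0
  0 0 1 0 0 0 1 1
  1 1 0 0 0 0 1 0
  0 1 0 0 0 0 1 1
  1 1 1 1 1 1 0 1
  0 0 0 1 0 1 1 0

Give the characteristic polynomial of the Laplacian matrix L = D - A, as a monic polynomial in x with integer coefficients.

x^8 - 28x^7 + 322x^6 - 1974x^5 + 6965x^4 - 14126x^3 + 15225x^2 - 6728x

Reading degrees in the order [0, 1, 2, 3, 4, 5, 6, 7] gives [3, 3, 3, 3, 3, 3, 7, 3]; set D = diag(3, 3, 3, 3, 3, 3, 7, 3) and form L = D - A. L has integer entries, so p(x) = det(xI - L) has integer coefficients. Expanding the determinant yields x^8 - 28x^7 + 322x^6 - 1974x^5 + 6965x^4 - 14126x^3 + 15225x^2 - 6728x. Since p(0) = det(-L) = 0, x divides p(x). The eigenvalues sum to 28, which equals trace(L) = 2|E|. There is one zero in the spectrum, matching the 1 component.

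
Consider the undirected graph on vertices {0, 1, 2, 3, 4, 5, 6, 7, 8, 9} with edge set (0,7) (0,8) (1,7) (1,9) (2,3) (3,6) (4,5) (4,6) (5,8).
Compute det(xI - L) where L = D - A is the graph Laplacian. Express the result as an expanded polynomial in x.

x^10 - 18x^9 + 136x^8 - 560x^7 + 1365x^6 - 2002x^5 + 1716x^4 - 792x^3 + 165x^2 - 10x

With the vertex order [0, 1, 2, 3, 4, 5, 6, 7, 8, 9], the degrees are [2, 2, 1, 2, 2, 2, 2, 2, 2, 1], giving D = diag(2, 2, 1, 2, 2, 2, 2, 2, 2, 1) and L = D - A. L has integer entries, so p(x) = det(xI - L) has integer coefficients. Expanding the determinant yields x^10 - 18x^9 + 136x^8 - 560x^7 + 1365x^6 - 2002x^5 + 1716x^4 - 792x^3 + 165x^2 - 10x. The constant term is 0 because L is singular (the all-ones vector lies in its kernel).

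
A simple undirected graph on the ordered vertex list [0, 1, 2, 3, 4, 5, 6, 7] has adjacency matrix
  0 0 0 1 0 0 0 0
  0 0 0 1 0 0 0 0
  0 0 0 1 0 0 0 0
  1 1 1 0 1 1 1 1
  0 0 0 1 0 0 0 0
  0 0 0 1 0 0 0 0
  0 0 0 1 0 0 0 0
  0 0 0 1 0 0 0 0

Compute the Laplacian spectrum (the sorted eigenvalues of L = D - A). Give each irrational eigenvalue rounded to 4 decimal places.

[0, 1, 1, 1, 1, 1, 1, 8]

Reading degrees in the order [0, 1, 2, 3, 4, 5, 6, 7] gives [1, 1, 1, 7, 1, 1, 1, 1]; set D = diag(1, 1, 1, 7, 1, 1, 1, 1) and form L = D - A. Since every row of L sums to 0, the all-ones vector is in the kernel and 0 is an eigenvalue. The single zero eigenvalue shows the graph is connected. The eigenvalues sum to 14, which equals trace(L) = 2|E|. There is one zero in the spectrum, matching the 1 component.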